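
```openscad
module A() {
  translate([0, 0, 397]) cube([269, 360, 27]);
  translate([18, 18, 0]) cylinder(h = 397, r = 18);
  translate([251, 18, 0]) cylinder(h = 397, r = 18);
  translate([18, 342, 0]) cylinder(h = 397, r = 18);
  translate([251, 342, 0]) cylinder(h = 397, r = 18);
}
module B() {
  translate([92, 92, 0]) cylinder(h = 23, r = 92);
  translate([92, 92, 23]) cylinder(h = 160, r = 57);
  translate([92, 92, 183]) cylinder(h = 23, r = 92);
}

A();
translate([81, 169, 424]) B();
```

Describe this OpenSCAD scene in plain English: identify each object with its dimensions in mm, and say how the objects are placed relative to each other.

A is a four-legged stool. The seat is a 269×360×27 mm slab whose top surface is at z = 424 mm; four round legs, each 36 mm in diameter, run from the floor (z = 0) to the underside of the seat, each leg's axis is inset half a diameter from the nearest pair of seat edges (so the leg's bounding box is flush with the corner).

B is a spool: two coaxial disc flanges of radius 92 mm and thickness 23 mm, joined by a core cylinder of radius 57 mm and height 160 mm. The lower flange rests on z = 0 and the three cylinders share a vertical axis.

The spool is on top of the stool.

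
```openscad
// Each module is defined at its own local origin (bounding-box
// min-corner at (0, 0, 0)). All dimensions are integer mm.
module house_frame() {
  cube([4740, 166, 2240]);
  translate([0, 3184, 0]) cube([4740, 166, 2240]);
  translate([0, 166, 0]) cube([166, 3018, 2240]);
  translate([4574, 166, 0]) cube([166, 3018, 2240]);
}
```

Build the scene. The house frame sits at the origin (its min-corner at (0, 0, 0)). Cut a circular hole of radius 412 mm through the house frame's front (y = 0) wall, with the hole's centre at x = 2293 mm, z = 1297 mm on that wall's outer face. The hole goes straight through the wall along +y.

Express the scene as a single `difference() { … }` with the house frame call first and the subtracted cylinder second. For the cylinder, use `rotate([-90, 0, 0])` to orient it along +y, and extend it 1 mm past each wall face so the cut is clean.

difference() {
  house_frame();
  translate([2293, -1, 1297]) rotate([-90, 0, 0]) cylinder(h = 168, r = 412);
}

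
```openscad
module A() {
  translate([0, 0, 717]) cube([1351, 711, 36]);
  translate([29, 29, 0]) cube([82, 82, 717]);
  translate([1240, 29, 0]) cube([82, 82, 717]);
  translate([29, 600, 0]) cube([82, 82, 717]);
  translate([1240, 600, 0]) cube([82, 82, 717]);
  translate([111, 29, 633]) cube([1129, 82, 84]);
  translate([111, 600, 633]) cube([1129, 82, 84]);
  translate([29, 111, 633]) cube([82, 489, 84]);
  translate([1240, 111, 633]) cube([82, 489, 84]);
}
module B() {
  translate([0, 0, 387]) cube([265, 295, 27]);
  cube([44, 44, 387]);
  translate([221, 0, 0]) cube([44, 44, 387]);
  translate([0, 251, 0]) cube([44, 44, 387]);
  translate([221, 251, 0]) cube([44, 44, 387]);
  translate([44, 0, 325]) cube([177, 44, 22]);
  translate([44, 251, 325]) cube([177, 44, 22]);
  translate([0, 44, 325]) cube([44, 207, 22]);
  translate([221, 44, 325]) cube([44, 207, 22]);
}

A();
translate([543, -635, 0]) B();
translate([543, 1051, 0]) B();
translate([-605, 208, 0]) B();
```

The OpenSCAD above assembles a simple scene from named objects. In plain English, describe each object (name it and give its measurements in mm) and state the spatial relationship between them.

A is a table with a 1351×711 mm rectangular top, 36 mm thick, top surface at z = 753 mm, supported by four 82×82 mm square legs, each inset 29 mm from the nearest pair of top edges, running from the floor. Four apron rails, 82 mm thick and 84 mm tall, run between adjacent legs with their top edges flush with the underside of the top and their outer faces flush with the legs' outer faces.

B is a simple wooden stool: a rectangular seat 265 mm (x) by 295 mm (y), 27 mm thick, top face at z = 414 mm, on four square legs, each 44×44 mm in cross-section. The legs rest on z = 0, each flush with a corner of the seat. Four stretchers, 44 mm wide and 22 mm tall, connect adjacent legs with their undersides at z = 325 mm, each running between the inner faces of the legs it joins and aligned with the legs' outer faces on the other axis.

Three stools sit around the table at the −y, +y, −x sides.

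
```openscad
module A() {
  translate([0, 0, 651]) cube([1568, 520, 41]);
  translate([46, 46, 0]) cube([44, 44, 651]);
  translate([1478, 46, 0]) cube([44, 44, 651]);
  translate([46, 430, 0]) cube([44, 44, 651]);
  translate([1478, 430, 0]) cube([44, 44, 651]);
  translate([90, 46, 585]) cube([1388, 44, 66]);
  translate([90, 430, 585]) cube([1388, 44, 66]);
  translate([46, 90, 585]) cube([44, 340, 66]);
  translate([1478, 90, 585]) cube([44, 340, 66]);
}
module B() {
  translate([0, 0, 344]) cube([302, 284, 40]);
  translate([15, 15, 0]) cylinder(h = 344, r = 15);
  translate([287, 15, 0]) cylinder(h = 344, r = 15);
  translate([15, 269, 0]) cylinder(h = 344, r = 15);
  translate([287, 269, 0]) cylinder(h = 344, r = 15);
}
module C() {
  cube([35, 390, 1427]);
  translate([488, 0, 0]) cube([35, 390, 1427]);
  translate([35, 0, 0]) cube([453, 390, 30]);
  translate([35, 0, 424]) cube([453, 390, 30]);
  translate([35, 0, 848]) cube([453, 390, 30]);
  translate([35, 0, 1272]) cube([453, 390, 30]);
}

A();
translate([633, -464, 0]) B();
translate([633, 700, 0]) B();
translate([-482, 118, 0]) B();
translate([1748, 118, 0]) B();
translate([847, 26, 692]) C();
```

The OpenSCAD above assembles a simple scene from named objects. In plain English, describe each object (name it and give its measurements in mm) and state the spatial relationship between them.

A is a table with a 1568×520 mm rectangular top, 41 mm thick, top surface at z = 692 mm, supported by four 44×44 mm square legs, each inset 46 mm from the nearest pair of top edges, running from the floor. Four apron rails, 44 mm thick and 66 mm tall, run between adjacent legs with their top edges flush with the underside of the top and their outer faces flush with the legs' outer faces.

B is a four-legged stool. The seat is a 302×284×40 mm slab whose top surface is at z = 384 mm; four round legs, each 30 mm in diameter, run from the floor (z = 0) to the underside of the seat, each leg's axis is inset half a diameter from the nearest pair of seat edges (so the leg's bounding box is flush with the corner).

C is an open bookshelf. Two side panels, each 35 mm thick, 390 mm deep and 1427 mm tall, stand 523 mm apart (outside-to-outside). Between them sit 4 shelves, each 30 mm thick and 390 mm deep, spanning the full gap between the sides. The bottom shelf rests on the floor (its underside at z = 0) and the clear gap between one shelf's top and the next shelf's underside is 394 mm.

Four stools sit around the table at the −y, +y, −x, +x sides. The bookshelf is on top of the table.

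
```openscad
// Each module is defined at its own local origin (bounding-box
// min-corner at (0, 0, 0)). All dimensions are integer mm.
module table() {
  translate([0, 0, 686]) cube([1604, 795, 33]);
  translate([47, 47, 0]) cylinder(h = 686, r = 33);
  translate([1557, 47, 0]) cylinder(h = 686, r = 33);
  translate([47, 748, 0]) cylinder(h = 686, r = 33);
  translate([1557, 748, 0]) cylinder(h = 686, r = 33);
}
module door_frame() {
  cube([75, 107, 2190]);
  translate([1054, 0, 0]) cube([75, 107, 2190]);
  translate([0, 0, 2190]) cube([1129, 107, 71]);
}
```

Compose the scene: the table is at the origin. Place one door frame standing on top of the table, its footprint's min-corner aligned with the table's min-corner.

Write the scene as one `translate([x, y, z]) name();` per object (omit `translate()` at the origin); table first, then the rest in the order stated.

table();
translate([0, 0, 719]) door_frame();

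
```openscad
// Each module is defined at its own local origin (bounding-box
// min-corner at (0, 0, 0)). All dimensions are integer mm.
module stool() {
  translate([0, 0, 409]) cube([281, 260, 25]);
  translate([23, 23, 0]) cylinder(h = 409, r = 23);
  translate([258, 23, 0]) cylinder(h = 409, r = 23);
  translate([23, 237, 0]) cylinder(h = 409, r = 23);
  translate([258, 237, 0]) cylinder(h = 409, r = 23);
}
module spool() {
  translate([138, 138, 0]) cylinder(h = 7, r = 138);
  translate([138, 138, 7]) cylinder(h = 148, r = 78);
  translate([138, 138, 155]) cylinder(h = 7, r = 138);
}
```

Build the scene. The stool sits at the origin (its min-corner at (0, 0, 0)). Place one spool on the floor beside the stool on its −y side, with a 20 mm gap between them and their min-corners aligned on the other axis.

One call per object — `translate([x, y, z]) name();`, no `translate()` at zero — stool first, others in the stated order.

stool();
translate([0, -296, 0]) spool();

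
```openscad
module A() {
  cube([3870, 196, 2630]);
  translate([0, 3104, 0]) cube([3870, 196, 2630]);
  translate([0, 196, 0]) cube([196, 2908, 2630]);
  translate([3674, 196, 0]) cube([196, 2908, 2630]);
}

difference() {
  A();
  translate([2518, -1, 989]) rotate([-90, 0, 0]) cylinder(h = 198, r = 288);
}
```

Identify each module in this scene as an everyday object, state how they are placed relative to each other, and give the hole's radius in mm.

A is a house frame. The house frame has a circular hole through its front wall. The hole's radius is 288 mm.

The subtracted cylinder has r = 288 mm.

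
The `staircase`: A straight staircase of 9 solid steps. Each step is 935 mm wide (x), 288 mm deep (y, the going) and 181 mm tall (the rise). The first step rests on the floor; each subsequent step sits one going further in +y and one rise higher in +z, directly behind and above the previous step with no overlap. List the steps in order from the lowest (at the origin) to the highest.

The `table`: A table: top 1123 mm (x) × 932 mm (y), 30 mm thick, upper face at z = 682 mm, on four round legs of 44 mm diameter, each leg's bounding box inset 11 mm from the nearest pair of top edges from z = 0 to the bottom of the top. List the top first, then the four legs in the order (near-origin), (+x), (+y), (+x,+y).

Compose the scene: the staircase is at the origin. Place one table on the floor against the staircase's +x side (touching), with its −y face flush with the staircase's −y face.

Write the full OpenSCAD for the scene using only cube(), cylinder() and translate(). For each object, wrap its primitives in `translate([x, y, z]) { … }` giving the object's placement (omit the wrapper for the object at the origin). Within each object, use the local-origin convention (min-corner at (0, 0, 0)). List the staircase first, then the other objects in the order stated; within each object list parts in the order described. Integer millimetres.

cube([935, 288, 181]);
translate([0, 288, 181]) cube([935, 288, 181]);
translate([0, 576, 362]) cube([935, 288, 181]);
translate([0, 864, 543]) cube([935, 288, 181]);
translate([0, 1152, 724]) cube([935, 288, 181]);
translate([0, 1440, 905]) cube([935, 288, 181]);
translate([0, 1728, 1086]) cube([935, 288, 181]);
translate([0, 2016, 1267]) cube([935, 288, 181]);
translate([0, 2304, 1448]) cube([935, 288, 181]);
translate([935, 0, 0]) {
  translate([0, 0, 652]) cube([1123, 932, 30]);
  translate([33, 33, 0]) cylinder(h = 652, r = 22);
  translate([1090, 33, 0]) cylinder(h = 652, r = 22);
  translate([33, 899, 0]) cylinder(h = 652, r = 22);
  translate([1090, 899, 0]) cylinder(h = 652, r = 22);
}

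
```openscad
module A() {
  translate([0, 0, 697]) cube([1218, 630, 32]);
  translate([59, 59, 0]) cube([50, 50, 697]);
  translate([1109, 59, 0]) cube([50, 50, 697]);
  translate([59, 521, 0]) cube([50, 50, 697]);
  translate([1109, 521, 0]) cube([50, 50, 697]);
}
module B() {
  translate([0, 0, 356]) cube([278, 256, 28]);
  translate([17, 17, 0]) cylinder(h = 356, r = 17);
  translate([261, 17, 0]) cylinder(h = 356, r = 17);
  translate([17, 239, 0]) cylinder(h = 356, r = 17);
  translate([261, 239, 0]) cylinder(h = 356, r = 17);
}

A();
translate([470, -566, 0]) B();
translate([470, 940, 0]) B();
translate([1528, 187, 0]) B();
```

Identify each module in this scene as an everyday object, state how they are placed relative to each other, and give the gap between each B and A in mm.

Each stool's nearest face is 310 mm from the table's bounding box.

A is a table. B is a stool. Three stools sit around the table at the −y, +y, +x sides. The gap between each stool and the table is 310 mm.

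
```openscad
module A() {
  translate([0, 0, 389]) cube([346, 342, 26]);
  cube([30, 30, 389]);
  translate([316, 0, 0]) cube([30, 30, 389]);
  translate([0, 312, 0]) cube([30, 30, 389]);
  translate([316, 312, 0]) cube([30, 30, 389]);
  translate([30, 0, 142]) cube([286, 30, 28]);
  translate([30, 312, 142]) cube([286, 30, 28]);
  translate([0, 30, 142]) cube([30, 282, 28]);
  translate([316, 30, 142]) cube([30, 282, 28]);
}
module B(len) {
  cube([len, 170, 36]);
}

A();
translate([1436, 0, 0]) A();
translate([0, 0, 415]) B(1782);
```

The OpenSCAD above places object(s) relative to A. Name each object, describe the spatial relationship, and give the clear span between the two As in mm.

Second stool starts at x = 1436; first ends at x = 346; clear span = 1436 − 346 = 1090 mm.

A is a stool. B is a beam. A beam spans the tops of two stools. The clear span between the two stools is 1090 mm.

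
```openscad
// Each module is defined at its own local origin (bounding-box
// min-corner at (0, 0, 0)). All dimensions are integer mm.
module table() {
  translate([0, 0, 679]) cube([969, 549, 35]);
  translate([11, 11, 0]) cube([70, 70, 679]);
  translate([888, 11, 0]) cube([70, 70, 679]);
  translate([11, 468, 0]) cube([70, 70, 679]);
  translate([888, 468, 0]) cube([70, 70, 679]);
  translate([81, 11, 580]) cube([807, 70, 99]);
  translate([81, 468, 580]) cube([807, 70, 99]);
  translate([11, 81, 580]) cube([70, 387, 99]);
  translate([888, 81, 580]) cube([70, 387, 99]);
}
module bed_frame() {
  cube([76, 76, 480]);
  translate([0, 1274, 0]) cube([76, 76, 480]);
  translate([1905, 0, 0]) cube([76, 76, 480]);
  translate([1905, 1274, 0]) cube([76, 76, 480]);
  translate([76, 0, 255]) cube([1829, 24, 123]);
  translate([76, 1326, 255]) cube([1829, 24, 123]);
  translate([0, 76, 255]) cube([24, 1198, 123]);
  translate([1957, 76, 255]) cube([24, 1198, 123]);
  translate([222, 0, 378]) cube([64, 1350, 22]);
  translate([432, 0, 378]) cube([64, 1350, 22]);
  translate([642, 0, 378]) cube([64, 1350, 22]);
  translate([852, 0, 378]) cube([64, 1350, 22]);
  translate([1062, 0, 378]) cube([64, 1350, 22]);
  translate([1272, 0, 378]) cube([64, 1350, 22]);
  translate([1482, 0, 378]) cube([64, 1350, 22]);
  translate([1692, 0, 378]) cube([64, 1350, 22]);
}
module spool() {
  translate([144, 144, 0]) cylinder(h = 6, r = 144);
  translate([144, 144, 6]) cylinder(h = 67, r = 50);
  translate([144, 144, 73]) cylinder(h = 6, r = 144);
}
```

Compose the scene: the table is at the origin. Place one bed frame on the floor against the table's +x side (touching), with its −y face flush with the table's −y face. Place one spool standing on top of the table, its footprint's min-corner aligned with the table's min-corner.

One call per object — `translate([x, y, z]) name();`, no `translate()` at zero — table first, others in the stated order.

table();
translate([969, 0, 0]) bed_frame();
translate([0, 0, 714]) spool();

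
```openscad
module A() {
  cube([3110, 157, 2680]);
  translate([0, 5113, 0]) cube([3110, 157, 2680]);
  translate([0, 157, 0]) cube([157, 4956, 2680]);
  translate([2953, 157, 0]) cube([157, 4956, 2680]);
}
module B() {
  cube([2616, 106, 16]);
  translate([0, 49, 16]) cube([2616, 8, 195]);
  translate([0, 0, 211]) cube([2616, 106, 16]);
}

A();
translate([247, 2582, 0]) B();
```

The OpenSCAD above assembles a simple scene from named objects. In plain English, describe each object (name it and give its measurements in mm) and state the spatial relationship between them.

A is the wall frame of a small rectangular building: four walls, each 2680 mm tall and 157 mm thick, enclosing a footprint 3110 mm (x) by 5270 mm (y) outside-to-outside, with no floor or roof. The front and back walls (the −y and +y sides) span the full width; the two side walls fit between them.

B is an I-beam lying along x, 2616 mm long. Overall section height 227 mm. Two flanges 106 mm wide (y) and 16 mm thick, one on the floor and one at the top; a web 8 mm thick runs between them, centred on the flange width.

The I-beam sits inside the house frame, centred.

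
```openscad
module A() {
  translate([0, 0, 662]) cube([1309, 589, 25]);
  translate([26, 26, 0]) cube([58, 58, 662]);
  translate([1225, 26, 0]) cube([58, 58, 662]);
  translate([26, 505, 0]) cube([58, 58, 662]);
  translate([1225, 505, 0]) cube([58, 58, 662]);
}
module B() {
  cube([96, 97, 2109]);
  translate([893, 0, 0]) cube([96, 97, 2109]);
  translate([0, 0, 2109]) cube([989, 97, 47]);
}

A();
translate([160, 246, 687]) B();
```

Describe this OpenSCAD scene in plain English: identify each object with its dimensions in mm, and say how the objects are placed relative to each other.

A is a table with a 1309×589 mm rectangular top, 25 mm thick, top surface at z = 687 mm, supported by four 58×58 mm square legs, each inset 26 mm from the nearest pair of top edges, running from the floor.

B is a door frame. The clear opening is 797 mm wide and 2109 mm high. Two 96 mm wide jambs, 97 mm deep, stand either side of the opening from the floor to the top of the opening. A 47 mm thick head sits across the top of both jambs, spanning the full outside width of the frame.

The door frame is on top of the table, centred.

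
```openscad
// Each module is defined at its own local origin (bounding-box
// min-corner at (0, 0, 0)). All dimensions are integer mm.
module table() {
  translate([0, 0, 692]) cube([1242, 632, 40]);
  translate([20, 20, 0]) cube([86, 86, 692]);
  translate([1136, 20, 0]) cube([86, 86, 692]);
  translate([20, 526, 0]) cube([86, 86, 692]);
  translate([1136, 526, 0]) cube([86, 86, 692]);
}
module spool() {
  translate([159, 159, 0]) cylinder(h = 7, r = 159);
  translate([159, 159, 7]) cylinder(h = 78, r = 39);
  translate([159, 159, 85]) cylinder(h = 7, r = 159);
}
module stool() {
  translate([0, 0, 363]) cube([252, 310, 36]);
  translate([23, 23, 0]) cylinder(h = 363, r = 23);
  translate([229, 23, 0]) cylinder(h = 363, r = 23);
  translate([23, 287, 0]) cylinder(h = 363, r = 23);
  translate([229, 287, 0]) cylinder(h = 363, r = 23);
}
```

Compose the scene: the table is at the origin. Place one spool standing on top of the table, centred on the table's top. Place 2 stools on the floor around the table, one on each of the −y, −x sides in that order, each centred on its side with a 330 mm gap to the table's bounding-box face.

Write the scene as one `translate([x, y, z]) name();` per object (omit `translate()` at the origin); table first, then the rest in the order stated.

table();
translate([462, 157, 732]) spool();
translate([495, -640, 0]) stool();
translate([-582, 161, 0]) stool();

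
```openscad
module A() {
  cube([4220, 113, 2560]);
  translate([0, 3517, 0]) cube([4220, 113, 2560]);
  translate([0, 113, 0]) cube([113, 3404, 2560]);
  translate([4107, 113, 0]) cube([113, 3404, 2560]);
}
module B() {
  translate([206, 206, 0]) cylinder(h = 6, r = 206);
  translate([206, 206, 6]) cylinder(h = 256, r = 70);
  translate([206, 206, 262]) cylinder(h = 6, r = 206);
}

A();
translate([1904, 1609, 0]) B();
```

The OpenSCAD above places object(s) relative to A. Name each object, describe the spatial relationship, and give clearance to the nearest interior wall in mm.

A is a house frame. B is a spool. The spool sits inside the house frame, centred. The clearance to the nearest interior wall is 1496 mm.

Clearances: x = 1791, y = 1496; minimum 1496 mm.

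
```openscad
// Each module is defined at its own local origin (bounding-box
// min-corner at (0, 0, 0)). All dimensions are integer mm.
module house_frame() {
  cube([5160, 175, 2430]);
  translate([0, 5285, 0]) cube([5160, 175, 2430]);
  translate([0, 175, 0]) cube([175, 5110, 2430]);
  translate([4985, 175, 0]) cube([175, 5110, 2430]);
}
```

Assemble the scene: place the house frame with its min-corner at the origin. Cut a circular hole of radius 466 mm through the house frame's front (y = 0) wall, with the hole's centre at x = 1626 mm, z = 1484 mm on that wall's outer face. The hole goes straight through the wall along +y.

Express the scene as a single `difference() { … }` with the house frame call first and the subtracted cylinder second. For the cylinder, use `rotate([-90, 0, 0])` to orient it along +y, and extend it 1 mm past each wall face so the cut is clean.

difference() {
  house_frame();
  translate([1626, -1, 1484]) rotate([-90, 0, 0]) cylinder(h = 177, r = 466);
}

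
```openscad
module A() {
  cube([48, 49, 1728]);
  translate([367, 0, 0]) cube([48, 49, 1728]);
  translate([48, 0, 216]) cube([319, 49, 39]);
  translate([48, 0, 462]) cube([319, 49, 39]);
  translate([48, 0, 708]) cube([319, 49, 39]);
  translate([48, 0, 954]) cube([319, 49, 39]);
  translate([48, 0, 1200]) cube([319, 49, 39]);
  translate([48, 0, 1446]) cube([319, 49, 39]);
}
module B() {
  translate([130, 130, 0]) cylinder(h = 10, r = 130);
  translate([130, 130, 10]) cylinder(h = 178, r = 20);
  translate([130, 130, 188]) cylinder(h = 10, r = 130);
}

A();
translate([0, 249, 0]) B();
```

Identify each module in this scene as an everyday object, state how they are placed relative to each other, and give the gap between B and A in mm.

A is a ladder. B is a spool. The spool is on the floor beside the ladder on its +y side. The gap between the spool and the ladder is 200 mm.

The spool's nearest face is 200 mm from the ladder's +y face.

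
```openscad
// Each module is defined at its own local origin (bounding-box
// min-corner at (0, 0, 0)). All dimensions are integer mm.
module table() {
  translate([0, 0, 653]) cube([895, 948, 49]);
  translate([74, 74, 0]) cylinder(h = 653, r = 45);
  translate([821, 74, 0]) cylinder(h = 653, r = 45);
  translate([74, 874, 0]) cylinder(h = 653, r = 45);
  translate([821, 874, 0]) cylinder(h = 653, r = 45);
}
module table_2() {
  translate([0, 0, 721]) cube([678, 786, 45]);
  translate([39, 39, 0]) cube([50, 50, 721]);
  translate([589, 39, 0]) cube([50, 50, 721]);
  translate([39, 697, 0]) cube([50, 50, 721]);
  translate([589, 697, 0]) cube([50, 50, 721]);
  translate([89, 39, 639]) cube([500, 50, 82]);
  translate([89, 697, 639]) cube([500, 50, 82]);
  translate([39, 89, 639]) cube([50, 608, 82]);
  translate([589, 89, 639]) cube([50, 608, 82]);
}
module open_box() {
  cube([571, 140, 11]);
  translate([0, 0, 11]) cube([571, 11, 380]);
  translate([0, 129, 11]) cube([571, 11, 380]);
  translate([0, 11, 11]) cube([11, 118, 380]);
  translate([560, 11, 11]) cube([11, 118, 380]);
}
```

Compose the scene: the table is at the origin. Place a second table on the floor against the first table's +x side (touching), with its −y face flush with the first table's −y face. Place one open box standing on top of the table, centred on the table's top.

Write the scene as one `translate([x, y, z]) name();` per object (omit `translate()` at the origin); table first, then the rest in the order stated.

table();
translate([895, 0, 0]) table_2();
translate([162, 404, 702]) open_box();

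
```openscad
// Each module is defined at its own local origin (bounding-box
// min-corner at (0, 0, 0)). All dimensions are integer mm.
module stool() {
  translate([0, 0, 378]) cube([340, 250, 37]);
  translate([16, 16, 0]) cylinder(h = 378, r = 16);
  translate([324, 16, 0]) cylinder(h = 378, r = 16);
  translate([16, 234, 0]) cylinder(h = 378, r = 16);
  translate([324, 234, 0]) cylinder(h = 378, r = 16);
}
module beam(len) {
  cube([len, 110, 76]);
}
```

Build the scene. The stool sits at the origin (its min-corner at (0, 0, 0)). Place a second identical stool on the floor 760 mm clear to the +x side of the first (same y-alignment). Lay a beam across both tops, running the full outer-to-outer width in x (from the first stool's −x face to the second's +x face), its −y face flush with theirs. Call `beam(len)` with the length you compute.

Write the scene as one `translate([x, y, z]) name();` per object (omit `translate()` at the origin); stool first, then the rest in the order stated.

stool();
translate([1100, 0, 0]) stool();
translate([0, 0, 415]) beam(1440);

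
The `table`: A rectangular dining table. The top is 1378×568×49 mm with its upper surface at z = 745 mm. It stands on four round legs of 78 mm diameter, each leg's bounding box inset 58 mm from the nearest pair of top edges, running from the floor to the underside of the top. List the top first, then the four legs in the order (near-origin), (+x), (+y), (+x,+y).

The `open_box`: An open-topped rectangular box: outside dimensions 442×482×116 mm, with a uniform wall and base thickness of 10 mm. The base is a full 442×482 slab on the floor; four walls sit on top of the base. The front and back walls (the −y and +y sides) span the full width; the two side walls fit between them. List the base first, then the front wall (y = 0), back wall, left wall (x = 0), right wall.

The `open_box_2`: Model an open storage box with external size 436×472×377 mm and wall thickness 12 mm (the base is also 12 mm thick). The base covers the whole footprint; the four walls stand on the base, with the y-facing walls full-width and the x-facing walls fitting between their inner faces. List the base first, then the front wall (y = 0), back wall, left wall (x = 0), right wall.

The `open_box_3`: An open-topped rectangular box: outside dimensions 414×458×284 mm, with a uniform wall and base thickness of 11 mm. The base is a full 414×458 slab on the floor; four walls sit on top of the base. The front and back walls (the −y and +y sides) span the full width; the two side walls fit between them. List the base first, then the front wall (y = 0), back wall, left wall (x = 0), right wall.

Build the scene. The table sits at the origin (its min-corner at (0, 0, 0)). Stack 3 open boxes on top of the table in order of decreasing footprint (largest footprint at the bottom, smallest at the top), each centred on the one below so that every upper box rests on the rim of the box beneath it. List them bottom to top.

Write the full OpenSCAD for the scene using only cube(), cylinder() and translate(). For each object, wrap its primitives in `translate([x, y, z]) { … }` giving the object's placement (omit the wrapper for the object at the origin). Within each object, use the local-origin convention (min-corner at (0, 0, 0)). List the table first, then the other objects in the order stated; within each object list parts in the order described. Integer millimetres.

translate([0, 0, 696]) cube([1378, 568, 49]);
translate([97, 97, 0]) cylinder(h = 696, r = 39);
translate([1281, 97, 0]) cylinder(h = 696, r = 39);
translate([97, 471, 0]) cylinder(h = 696, r = 39);
translate([1281, 471, 0]) cylinder(h = 696, r = 39);
translate([468, 43, 745]) {
  cube([442, 482, 10]);
  translate([0, 0, 10]) cube([442, 10, 106]);
  translate([0, 472, 10]) cube([442, 10, 106]);
  translate([0, 10, 10]) cube([10, 462, 106]);
  translate([432, 10, 10]) cube([10, 462, 106]);
}
translate([471, 48, 861]) {
  cube([436, 472, 12]);
  translate([0, 0, 12]) cube([436, 12, 365]);
  translate([0, 460, 12]) cube([436, 12, 365]);
  translate([0, 12, 12]) cube([12, 448, 365]);
  translate([424, 12, 12]) cube([12, 448, 365]);
}
translate([482, 55, 1238]) {
  cube([414, 458, 11]);
  translate([0, 0, 11]) cube([414, 11, 273]);
  translate([0, 447, 11]) cube([414, 11, 273]);
  translate([0, 11, 11]) cube([11, 436, 273]);
  translate([403, 11, 11]) cube([11, 436, 273]);
}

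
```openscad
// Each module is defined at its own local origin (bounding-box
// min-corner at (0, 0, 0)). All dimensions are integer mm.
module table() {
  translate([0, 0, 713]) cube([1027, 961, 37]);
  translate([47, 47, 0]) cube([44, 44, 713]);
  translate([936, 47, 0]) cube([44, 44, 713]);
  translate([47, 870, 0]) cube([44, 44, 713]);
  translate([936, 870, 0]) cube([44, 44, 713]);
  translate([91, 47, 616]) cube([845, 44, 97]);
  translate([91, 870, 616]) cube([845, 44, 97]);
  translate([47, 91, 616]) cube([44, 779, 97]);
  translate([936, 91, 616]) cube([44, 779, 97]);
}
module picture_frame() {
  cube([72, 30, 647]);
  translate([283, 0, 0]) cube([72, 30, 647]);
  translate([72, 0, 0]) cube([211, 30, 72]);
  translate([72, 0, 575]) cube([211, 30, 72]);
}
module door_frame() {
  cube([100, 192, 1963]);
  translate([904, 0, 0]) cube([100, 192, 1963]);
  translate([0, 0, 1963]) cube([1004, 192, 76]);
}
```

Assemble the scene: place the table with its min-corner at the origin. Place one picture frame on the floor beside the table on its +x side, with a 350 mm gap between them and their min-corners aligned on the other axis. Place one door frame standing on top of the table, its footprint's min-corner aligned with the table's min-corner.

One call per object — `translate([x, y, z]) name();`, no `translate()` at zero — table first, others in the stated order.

table();
translate([1377, 0, 0]) picture_frame();
translate([0, 0, 750]) door_frame();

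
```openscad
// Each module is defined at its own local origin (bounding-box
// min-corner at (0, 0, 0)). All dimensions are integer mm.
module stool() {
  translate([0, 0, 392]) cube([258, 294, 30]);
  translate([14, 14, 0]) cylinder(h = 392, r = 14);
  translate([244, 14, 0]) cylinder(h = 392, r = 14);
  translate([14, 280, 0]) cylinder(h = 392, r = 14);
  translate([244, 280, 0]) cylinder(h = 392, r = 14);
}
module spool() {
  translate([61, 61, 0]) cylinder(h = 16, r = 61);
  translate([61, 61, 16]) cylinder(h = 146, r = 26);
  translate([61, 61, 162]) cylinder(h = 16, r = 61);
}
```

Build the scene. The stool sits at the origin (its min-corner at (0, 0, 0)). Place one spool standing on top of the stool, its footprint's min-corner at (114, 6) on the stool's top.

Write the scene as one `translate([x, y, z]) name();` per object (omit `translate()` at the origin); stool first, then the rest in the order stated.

stool();
translate([114, 6, 422]) spool();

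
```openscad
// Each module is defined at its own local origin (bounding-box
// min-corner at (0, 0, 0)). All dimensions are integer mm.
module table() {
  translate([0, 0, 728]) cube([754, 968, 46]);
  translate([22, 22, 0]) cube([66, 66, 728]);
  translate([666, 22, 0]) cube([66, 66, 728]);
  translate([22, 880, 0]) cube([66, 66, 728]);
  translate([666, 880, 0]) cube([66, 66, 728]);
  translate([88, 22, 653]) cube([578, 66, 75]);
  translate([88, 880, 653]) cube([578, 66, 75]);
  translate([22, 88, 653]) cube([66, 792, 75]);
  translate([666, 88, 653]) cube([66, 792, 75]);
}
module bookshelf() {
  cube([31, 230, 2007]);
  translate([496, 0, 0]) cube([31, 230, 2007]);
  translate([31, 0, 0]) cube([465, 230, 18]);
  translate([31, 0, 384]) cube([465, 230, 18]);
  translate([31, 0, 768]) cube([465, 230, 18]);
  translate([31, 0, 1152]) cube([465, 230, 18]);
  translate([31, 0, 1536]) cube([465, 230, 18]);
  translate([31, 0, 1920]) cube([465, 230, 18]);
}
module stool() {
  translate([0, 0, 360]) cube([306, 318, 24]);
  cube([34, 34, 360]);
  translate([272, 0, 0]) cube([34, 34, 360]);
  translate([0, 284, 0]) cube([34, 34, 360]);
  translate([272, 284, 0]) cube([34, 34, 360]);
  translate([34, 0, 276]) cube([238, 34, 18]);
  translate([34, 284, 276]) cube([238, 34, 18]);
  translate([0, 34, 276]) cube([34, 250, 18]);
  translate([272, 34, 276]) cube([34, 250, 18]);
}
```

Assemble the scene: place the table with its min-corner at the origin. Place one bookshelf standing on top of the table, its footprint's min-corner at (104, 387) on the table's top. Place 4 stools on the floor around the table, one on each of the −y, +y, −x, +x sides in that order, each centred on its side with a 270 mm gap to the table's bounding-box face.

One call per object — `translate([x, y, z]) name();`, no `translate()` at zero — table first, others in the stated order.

table();
translate([104, 387, 774]) bookshelf();
translate([224, -588, 0]) stool();
translate([224, 1238, 0]) stool();
translate([-576, 325, 0]) stool();
translate([1024, 325, 0]) stool();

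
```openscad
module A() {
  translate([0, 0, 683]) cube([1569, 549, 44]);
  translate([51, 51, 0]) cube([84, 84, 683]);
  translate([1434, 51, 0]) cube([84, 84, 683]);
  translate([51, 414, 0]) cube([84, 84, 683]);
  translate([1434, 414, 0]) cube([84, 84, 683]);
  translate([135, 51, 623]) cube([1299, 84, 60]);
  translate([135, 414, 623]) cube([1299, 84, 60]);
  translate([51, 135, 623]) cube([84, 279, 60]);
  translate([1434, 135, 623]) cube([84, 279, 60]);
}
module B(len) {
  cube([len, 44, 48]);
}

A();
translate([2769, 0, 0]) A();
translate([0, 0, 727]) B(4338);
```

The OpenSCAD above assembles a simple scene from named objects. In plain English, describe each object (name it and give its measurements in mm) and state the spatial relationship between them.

A is a rectangular dining table. The top is 1569×549×44 mm with its upper surface at z = 727 mm. It stands on four 84×84 mm square legs, each inset 51 mm from the nearest pair of top edges, running from the floor to the underside of the top. Four apron rails, 84 mm thick and 60 mm tall, run between adjacent legs with their top edges flush with the underside of the top and their outer faces flush with the legs' outer faces.

B is a rectangular beam 4338 mm long (x), 44 mm deep (y), 48 mm thick (z).

The beam spans the tops of two tables placed 1200 mm apart, resting at z = 727 mm.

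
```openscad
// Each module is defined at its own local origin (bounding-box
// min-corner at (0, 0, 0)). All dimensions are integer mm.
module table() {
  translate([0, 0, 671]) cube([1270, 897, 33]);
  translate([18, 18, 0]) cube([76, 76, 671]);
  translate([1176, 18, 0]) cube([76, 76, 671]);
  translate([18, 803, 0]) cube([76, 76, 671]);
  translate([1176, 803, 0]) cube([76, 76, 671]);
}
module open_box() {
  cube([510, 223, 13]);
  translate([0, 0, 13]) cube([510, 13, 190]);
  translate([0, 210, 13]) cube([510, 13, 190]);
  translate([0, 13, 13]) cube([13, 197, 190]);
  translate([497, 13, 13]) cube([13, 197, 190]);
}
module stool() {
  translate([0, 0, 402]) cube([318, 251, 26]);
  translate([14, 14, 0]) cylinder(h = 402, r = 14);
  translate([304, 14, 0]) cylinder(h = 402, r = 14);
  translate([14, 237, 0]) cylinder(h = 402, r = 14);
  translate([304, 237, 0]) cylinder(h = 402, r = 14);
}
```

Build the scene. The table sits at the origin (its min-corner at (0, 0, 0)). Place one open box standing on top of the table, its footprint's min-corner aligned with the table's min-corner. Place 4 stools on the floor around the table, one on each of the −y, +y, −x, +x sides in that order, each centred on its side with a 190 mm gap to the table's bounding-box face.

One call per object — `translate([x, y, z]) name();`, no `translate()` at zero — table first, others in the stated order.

table();
translate([0, 0, 704]) open_box();
translate([476, -441, 0]) stool();
translate([476, 1087, 0]) stool();
translate([-508, 323, 0]) stool();
translate([1460, 323, 0]) stool();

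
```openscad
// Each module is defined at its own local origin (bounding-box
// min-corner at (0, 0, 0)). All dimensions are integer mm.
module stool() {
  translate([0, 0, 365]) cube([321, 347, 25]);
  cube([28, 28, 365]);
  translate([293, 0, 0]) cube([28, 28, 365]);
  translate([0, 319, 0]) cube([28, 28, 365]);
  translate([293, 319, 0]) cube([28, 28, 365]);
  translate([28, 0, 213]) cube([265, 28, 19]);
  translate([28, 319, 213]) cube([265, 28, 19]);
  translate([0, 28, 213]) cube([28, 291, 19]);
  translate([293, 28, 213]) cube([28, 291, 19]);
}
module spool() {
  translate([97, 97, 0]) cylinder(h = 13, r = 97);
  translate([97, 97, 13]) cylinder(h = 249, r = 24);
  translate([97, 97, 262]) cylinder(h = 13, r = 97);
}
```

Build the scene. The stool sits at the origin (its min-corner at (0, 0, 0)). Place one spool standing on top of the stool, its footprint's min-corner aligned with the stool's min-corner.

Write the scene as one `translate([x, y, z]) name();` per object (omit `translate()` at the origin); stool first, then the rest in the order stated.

stool();
translate([0, 0, 390]) spool();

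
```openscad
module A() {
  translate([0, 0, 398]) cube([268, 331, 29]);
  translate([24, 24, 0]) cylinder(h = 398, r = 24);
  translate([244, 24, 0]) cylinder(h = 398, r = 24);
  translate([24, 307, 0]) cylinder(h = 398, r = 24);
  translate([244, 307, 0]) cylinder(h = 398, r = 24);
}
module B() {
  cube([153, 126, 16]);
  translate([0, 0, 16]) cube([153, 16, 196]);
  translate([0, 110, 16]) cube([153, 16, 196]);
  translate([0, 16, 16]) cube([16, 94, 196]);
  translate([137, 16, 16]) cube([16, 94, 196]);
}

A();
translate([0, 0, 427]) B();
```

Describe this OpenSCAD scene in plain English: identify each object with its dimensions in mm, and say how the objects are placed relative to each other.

A is a four-legged stool. The seat is a 268×331×29 mm slab whose top surface is at z = 427 mm; four round legs, each 48 mm in diameter, run from the floor (z = 0) to the underside of the seat, each leg's axis is inset half a diameter from the nearest pair of seat edges (so the leg's bounding box is flush with the corner).

B is an open storage box with external size 153×126×212 mm and wall thickness 16 mm (the base is also 16 mm thick). The base covers the whole footprint; the four walls stand on the base, with the y-facing walls full-width and the x-facing walls fitting between their inner faces.

The open box is on top of the stool.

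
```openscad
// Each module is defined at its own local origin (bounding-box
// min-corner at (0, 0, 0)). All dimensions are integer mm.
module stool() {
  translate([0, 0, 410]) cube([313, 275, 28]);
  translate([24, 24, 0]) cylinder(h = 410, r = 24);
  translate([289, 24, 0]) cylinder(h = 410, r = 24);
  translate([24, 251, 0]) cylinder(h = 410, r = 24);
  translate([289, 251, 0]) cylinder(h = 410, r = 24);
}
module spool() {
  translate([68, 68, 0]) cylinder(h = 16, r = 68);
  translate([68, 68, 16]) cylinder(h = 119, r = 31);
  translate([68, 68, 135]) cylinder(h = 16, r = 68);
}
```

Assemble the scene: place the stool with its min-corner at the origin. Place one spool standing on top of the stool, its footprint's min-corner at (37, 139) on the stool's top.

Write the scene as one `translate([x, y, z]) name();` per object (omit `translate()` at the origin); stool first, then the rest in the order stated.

stool();
translate([37, 139, 438]) spool();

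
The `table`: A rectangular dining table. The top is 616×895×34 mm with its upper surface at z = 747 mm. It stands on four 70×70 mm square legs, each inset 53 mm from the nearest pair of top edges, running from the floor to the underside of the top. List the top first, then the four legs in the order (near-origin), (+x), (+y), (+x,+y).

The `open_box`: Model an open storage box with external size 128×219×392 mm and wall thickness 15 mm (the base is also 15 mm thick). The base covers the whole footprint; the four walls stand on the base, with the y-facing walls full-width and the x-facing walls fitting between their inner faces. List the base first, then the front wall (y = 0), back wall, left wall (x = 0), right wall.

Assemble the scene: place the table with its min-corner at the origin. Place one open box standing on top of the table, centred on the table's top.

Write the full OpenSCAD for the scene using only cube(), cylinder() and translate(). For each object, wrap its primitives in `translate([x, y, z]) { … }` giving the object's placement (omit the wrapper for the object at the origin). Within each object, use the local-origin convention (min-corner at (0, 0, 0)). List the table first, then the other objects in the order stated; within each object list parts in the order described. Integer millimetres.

translate([0, 0, 713]) cube([616, 895, 34]);
translate([53, 53, 0]) cube([70, 70, 713]);
translate([493, 53, 0]) cube([70, 70, 713]);
translate([53, 772, 0]) cube([70, 70, 713]);
translate([493, 772, 0]) cube([70, 70, 713]);
translate([244, 338, 747]) {
  cube([128, 219, 15]);
  translate([0, 0, 15]) cube([128, 15, 377]);
  translate([0, 204, 15]) cube([128, 15, 377]);
  translate([0, 15, 15]) cube([15, 189, 377]);
  translate([113, 15, 15]) cube([15, 189, 377]);
}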